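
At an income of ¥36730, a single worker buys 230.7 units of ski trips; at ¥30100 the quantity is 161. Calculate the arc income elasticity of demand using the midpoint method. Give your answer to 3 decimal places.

ΔQ = 161 − 230.7 = -69.7; midpoint Q̄ = (230.7 + 161)/2 = 195.85.
ΔI = 30100 − 36730 = -6630; midpoint Ī = (36730 + 30100)/2 = 33415.
η = (ΔQ/Q̄) ÷ (ΔI/Ī) = (-69.7/195.85) ÷ (-6630/33415) = 1.794.

1.794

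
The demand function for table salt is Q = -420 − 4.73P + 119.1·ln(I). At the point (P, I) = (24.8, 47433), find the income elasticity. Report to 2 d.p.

0.16

At P = 24.8, I = 47433: Q = 745.054.
Holding P constant, ∂Q/∂I = 119.1/I = 0.00251091.
η_I = (∂Q/∂I)·(I/Q) = 0.00251091 × (47433/745.054) = 0.16.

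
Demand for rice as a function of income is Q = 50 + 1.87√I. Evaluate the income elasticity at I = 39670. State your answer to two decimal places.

At I = 39670: Q = 422.454.
dQ/dI = 1.87/(2√I) = 0.0046944 at this income.
η = (dQ/dI)·(I/Q) = 0.0046944 × (39670/422.454) = 0.44.

0.44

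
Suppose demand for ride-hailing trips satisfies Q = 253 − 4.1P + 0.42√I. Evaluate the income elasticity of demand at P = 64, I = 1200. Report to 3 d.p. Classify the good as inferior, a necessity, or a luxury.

1.413 (luxury)

At P = 64, I = 1200: Q = 5.149.
Holding P constant, ∂Q/∂I = 0.42/(2√I) = 0.00606218.
η_I = (∂Q/∂I)·(I/Q) = 0.00606218 × (1200/5.149) = 1.413.
Since η > 1, this is a luxury.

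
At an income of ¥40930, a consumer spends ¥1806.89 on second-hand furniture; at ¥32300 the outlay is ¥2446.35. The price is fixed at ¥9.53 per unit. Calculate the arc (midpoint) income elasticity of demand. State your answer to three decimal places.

With a constant price, Q₁ = 1806.89/9.53 = 189.600 and Q₂ = 2446.35/9.53 = 256.700 (equivalently, work directly with expenditure since P cancels).
Midpoint %ΔQ = (2446.35 − 1806.89)/2126.62 = 0.30069; midpoint %ΔI = (32300 − 40930)/36615 = -0.23570.
η = 0.30069 / -0.23570 = -1.276.

-1.276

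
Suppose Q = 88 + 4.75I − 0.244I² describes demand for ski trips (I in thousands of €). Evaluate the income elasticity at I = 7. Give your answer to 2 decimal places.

At I = 7: Q = 109.2940.
dQ/dI = 4.75 − 0.488I = 1.33400.
η = (dQ/dI)·(I/Q) = 1.33400 × (7/109.2940) = 0.09.

0.09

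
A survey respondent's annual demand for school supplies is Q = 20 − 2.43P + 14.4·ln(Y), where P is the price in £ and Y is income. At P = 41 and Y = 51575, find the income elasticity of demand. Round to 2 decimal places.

At P = 41, Y = 51575: Q = 76.621.
Holding P constant, ∂Q/∂Y = 14.4/Y = 0.000279205.
η_Y = (∂Q/∂Y)·(Y/Q) = 0.000279205 × (51575/76.621) = 0.19.

0.19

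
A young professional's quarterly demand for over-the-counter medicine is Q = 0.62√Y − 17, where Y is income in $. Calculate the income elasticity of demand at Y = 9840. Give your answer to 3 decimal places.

0.691

At Y = 9840: Q = 44.502.
dQ/dY = 0.62/(2√Y) = 0.0031251 at this income.
η = (dQ/dY)·(Y/Q) = 0.0031251 × (9840/44.502) = 0.691.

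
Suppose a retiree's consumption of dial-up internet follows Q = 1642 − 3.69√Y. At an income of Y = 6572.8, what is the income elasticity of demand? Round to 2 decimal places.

-0.11

At Y = 6572.8: Q = 1342.841.
dQ/dY = -3.69/(2√Y) = -0.0227573 at this income.
η = (dQ/dY)·(Y/Q) = -0.0227573 × (6572.8/1342.841) = -0.11.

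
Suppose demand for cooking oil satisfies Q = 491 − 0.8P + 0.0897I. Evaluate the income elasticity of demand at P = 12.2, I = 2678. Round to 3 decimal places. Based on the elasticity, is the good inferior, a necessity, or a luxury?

0.333 (necessity)

At P = 12.2, I = 2678: Q = 721.457.
Holding P constant, ∂Q/∂I = 0.0897.
η_I = (∂Q/∂I)·(I/Q) = 0.0897 × (2678/721.457) = 0.333.
Since 0 < η < 1, this is a necessity.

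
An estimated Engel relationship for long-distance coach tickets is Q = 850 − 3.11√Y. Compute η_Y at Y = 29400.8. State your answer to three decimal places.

-0.842

At Y = 29400.8: Q = 316.739.
dQ/dY = -3.11/(2√Y) = -0.00906882 at this income.
η = (dQ/dY)·(Y/Q) = -0.00906882 × (29400.8/316.739) = -0.842.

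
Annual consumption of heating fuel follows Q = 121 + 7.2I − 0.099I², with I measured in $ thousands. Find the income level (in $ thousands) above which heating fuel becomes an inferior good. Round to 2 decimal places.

dQ/dI = 7.2 − 0.198I.
The good is inferior where dQ/dI < 0. Setting dQ/dI = 0 gives I = 7.2 / 0.198 = 36.36.

36.36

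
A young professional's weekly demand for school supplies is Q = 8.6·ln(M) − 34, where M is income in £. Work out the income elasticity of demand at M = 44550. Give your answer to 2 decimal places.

0.15

At M = 44550: Q = 58.058.
dQ/dM = 8.6/M = 0.000193042 at this income.
η = (dQ/dM)·(M/Q) = 0.000193042 × (44550/58.058) = 0.15.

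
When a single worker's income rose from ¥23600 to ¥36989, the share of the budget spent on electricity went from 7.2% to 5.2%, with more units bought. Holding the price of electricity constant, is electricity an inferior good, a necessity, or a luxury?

Quantity rises but the budget share falls as income rises, so 0 < η < 1.

necessity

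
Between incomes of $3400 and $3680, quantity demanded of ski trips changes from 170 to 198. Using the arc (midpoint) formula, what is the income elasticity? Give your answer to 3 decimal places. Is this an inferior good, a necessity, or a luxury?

ΔQ = 198 − 170 = 28; midpoint Q̄ = (170 + 198)/2 = 184.
ΔI = 3680 − 3400 = 280; midpoint Ī = (3400 + 3680)/2 = 3540.
η = (ΔQ/Q̄) ÷ (ΔI/Ī) = (28/184) ÷ (280/3540) = 1.924.
η > 1 ⇒ luxury.

1.924 (luxury)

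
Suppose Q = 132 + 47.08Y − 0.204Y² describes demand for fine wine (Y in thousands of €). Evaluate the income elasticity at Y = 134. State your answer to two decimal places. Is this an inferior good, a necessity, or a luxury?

At Y = 134: Q = 2777.6960.
dQ/dY = 47.08 − 0.408Y = -7.59200.
η = (dQ/dY)·(Y/Q) = -7.59200 × (134/2777.6960) = -0.37.
η < 0 ⇒ inferior good.

-0.37 (inferior good)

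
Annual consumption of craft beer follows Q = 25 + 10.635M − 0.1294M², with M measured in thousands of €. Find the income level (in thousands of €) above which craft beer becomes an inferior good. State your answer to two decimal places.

dQ/dM = 10.635 − 0.2588M.
The good is inferior where dQ/dM < 0. Setting dQ/dM = 0 gives M = 10.635 / 0.2588 = 41.09.

41.09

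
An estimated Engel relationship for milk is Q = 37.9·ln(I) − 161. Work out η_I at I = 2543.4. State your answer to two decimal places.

0.28

At I = 2543.4: Q = 136.184.
dQ/dI = 37.9/I = 0.0149013 at this income.
η = (dQ/dI)·(I/Q) = 0.0149013 × (2543.4/136.184) = 0.28.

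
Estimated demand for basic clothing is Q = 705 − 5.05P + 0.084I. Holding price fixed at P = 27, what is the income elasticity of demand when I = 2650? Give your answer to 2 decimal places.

0.28

At P = 27, I = 2650: Q = 791.250.
Holding P constant, ∂Q/∂I = 0.084.
η_I = (∂Q/∂I)·(I/Q) = 0.084 × (2650/791.250) = 0.28.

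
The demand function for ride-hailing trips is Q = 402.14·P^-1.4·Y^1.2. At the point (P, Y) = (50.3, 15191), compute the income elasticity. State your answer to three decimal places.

1.200

For a multiplicative demand Q = A·P^α·Y^β, the income elasticity is β everywhere.
Here β = 1.2, so η = 1.200.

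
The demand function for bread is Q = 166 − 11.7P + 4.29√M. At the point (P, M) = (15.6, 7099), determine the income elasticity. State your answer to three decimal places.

0.524

At P = 15.6, M = 7099: Q = 344.936.
Holding P constant, ∂Q/∂M = 4.29/(2√M) = 0.0254583.
η_M = (∂Q/∂M)·(M/Q) = 0.0254583 × (7099/344.936) = 0.524.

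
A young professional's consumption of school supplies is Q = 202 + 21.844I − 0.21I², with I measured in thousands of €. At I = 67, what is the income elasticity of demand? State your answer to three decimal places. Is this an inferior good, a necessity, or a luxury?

At I = 67: Q = 722.8580.
dQ/dI = 21.844 − 0.42I = -6.29600.
η = (dQ/dI)·(I/Q) = -6.29600 × (67/722.8580) = -0.584.
η < 0 ⇒ inferior good.

-0.584 (inferior good)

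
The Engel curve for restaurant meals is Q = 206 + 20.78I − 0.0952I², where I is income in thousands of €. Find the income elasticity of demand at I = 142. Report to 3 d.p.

-0.718

At I = 142: Q = 1237.1472.
dQ/dI = 20.78 − 0.1904I = -6.25680.
η = (dQ/dI)·(I/Q) = -6.25680 × (142/1237.1472) = -0.718.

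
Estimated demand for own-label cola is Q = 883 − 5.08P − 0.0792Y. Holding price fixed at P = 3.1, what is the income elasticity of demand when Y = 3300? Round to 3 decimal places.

At P = 3.1, Y = 3300: Q = 605.892.
Holding P constant, ∂Q/∂Y = −0.0792.
η_Y = (∂Q/∂Y)·(Y/Q) = -0.0792 × (3300/605.892) = -0.431.

-0.431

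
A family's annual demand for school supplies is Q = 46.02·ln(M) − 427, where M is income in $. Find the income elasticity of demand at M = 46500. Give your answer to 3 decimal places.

0.681

At M = 46500: Q = 67.586.
dQ/dM = 46.02/M = 0.000989677 at this income.
η = (dQ/dM)·(M/Q) = 0.000989677 × (46500/67.586) = 0.681.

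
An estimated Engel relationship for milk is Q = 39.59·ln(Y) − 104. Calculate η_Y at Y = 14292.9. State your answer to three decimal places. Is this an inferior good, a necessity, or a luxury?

At Y = 14292.9: Q = 274.778.
dQ/dY = 39.59/Y = 0.00276991 at this income.
η = (dQ/dY)·(Y/Q) = 0.00276991 × (14292.9/274.778) = 0.144.
Since 0 < η < 1, the good is a necessity.

0.144 (necessity)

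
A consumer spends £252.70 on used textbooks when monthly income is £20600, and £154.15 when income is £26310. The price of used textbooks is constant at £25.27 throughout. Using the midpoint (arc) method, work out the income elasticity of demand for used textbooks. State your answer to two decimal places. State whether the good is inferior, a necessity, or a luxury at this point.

With a constant price, Q₁ = 252.70/25.27 = 10.000 and Q₂ = 154.15/25.27 = 6.100 (equivalently, work directly with expenditure since P cancels).
Midpoint %ΔQ = (154.15 − 252.70)/203.43 = -0.48445; midpoint %ΔI = (26310 − 20600)/23455 = 0.24344.
η = -0.48445 / 0.24344 = -1.99.
η < 0 ⇒ inferior good.

-1.99 (inferior good)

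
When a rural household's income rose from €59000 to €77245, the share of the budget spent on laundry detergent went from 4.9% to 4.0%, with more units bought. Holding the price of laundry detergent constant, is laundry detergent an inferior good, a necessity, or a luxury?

Quantity rises but the budget share falls as income rises, so 0 < η < 1.

necessity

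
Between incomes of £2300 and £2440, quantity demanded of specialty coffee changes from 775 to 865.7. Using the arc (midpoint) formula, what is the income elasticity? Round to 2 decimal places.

ΔQ = 865.7 − 775 = 90.7; midpoint Q̄ = (775 + 865.7)/2 = 820.35.
ΔI = 2440 − 2300 = 140; midpoint Ī = (2300 + 2440)/2 = 2370.
η = (ΔQ/Q̄) ÷ (ΔI/Ī) = (90.7/820.35) ÷ (140/2370) = 1.87.

1.87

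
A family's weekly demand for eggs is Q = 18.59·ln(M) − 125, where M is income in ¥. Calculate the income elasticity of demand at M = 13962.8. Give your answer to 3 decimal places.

At M = 13962.8: Q = 52.426.
dQ/dM = 18.59/M = 0.00133139 at this income.
η = (dQ/dM)·(M/Q) = 0.00133139 × (13962.8/52.426) = 0.355.

0.355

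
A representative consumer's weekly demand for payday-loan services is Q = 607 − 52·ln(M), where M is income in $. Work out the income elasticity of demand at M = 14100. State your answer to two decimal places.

-0.47

At M = 14100: Q = 110.196.
dQ/dM = -52/M = -0.00368794 at this income.
η = (dQ/dM)·(M/Q) = -0.00368794 × (14100/110.196) = -0.47.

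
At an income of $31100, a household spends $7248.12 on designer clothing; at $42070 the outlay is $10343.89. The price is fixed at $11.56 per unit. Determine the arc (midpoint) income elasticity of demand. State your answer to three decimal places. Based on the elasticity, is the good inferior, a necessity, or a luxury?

1.174 (luxury)

With a constant price, Q₁ = 7248.12/11.56 = 627.000 and Q₂ = 10343.89/11.56 = 894.800 (equivalently, work directly with expenditure since P cancels).
Midpoint %ΔQ = (10343.89 − 7248.12)/8796.00 = 0.35195; midpoint %ΔI = (42070 − 31100)/36585 = 0.29985.
η = 0.35195 / 0.29985 = 1.174.
η > 1 ⇒ luxury.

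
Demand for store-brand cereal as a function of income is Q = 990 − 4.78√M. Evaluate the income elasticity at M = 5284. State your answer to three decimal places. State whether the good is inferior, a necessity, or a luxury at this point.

At M = 5284: Q = 642.536.
dQ/dM = -4.78/(2√M) = -0.0328788 at this income.
η = (dQ/dM)·(M/Q) = -0.0328788 × (5284/642.536) = -0.270.
Since η < 0, the good is an inferior good.

-0.270 (inferior good)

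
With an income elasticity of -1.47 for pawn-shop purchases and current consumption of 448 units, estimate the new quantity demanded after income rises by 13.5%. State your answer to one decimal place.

%ΔQ ≈ η × %ΔI = -1.47 × 13.5% = -19.845%.
New Q ≈ 448 × (1 − 0.19845) = 359.1.

359.1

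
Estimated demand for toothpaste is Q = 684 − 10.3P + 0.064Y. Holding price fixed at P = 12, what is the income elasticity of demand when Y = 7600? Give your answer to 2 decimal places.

0.46

At P = 12, Y = 7600: Q = 1046.800.
Holding P constant, ∂Q/∂Y = 0.064.
η_Y = (∂Q/∂Y)·(Y/Q) = 0.064 × (7600/1046.800) = 0.46.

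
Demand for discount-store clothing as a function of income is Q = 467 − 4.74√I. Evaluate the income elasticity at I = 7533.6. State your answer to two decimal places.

At I = 7533.6: Q = 55.585.
dQ/dI = -4.74/(2√I) = -0.0273053 at this income.
η = (dQ/dI)·(I/Q) = -0.0273053 × (7533.6/55.585) = -3.70.

-3.70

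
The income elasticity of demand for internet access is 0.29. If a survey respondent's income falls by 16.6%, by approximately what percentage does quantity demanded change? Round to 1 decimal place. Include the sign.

-4.8%

%ΔQ ≈ η × %ΔI = 0.29 × (-16.6%) = -4.8%.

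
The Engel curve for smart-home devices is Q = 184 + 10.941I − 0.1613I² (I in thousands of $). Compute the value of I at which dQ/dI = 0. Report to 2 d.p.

33.92

dQ/dI = 10.941 − 0.3226I.
The good is inferior where dQ/dI < 0. Setting dQ/dI = 0 gives I = 10.941 / 0.3226 = 33.92.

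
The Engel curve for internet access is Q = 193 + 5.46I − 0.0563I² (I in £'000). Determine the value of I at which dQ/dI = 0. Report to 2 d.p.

dQ/dI = 5.46 − 0.1126I.
The good is inferior where dQ/dI < 0. Setting dQ/dI = 0 gives I = 5.46 / 0.1126 = 48.49.

48.49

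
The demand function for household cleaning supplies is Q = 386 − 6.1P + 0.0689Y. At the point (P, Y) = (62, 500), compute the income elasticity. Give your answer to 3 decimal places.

0.815

At P = 62, Y = 500: Q = 42.250.
Holding P constant, ∂Q/∂Y = 0.0689.
η_Y = (∂Q/∂Y)·(Y/Q) = 0.0689 × (500/42.250) = 0.815.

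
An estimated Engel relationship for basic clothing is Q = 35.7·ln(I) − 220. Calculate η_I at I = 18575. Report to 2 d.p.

At I = 18575: Q = 130.916.
dQ/dI = 35.7/I = 0.00192194 at this income.
η = (dQ/dI)·(I/Q) = 0.00192194 × (18575/130.916) = 0.27.

0.27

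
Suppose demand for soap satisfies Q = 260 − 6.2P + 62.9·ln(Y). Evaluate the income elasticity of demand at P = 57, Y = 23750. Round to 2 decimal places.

0.12

At P = 57, Y = 23750: Q = 540.339.
Holding P constant, ∂Q/∂Y = 62.9/Y = 0.00264842.
η_Y = (∂Q/∂Y)·(Y/Q) = 0.00264842 × (23750/540.339) = 0.12.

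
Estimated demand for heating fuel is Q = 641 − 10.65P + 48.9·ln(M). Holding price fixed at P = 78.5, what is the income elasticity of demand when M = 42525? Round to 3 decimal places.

0.150

At P = 78.5, M = 42525: Q = 326.144.
Holding P constant, ∂Q/∂M = 48.9/M = 0.00114991.
η_M = (∂Q/∂M)·(M/Q) = 0.00114991 × (42525/326.144) = 0.150.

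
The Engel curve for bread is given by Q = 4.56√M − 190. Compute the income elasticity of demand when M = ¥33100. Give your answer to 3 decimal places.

0.649

At M = 33100: Q = 639.619.
dQ/dM = 4.56/(2√M) = 0.012532 at this income.
η = (dQ/dM)·(M/Q) = 0.012532 × (33100/639.619) = 0.649.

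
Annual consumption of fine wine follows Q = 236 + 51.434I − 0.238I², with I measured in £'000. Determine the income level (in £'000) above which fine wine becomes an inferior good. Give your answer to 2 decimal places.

dQ/dI = 51.434 − 0.476I.
The good is inferior where dQ/dI < 0. Setting dQ/dI = 0 gives I = 51.434 / 0.476 = 108.05.

108.05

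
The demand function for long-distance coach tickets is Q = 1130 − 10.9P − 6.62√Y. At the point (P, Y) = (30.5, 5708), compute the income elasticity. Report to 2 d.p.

At P = 30.5, Y = 5708: Q = 297.400.
Holding P constant, ∂Q/∂Y = -6.62/(2√Y) = -0.0438113.
η_Y = (∂Q/∂Y)·(Y/Q) = -0.0438113 × (5708/297.400) = -0.84.

-0.84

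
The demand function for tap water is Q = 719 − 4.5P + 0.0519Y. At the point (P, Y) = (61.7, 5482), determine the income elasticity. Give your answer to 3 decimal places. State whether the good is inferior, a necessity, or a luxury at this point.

At P = 61.7, Y = 5482: Q = 725.866.
Holding P constant, ∂Q/∂Y = 0.0519.
η_Y = (∂Q/∂Y)·(Y/Q) = 0.0519 × (5482/725.866) = 0.392.
Since 0 < η < 1, this is a necessity.

0.392 (necessity)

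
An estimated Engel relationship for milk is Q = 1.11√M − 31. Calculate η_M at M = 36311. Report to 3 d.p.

0.586

At M = 36311: Q = 180.515.
dQ/dM = 1.11/(2√M) = 0.00291255 at this income.
η = (dQ/dM)·(M/Q) = 0.00291255 × (36311/180.515) = 0.586.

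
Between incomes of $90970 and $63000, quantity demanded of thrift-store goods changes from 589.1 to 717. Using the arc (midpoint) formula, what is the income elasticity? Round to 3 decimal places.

ΔQ = 717 − 589.1 = 127.9; midpoint Q̄ = (589.1 + 717)/2 = 653.05.
ΔI = 63000 − 90970 = -27970; midpoint Ī = (90970 + 63000)/2 = 76985.
η = (ΔQ/Q̄) ÷ (ΔI/Ī) = (127.9/653.05) ÷ (-27970/76985) = -0.539.

-0.539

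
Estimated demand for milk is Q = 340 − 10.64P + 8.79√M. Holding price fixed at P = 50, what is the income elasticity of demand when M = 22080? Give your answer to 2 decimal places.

0.59

At P = 50, M = 22080: Q = 1114.136.
Holding P constant, ∂Q/∂M = 8.79/(2√M) = 0.0295774.
η_M = (∂Q/∂M)·(M/Q) = 0.0295774 × (22080/1114.136) = 0.59.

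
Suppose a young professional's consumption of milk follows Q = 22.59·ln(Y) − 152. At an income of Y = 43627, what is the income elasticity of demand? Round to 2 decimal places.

0.25

At Y = 43627: Q = 89.339.
dQ/dY = 22.59/Y = 0.000517799 at this income.
η = (dQ/dY)·(Y/Q) = 0.000517799 × (43627/89.339) = 0.25.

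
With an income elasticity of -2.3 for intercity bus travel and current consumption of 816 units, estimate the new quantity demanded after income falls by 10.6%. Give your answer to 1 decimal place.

1014.9

%ΔQ ≈ η × %ΔI = -2.3 × (-10.6%) = 24.38%.
New Q ≈ 816 × (1 + 0.2438) = 1014.9.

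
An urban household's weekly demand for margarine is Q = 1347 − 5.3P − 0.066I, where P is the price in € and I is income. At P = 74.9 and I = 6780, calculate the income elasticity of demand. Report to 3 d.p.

-0.890

At P = 74.9, I = 6780: Q = 502.550.
Holding P constant, ∂Q/∂I = −0.066.
η_I = (∂Q/∂I)·(I/Q) = -0.066 × (6780/502.550) = -0.890.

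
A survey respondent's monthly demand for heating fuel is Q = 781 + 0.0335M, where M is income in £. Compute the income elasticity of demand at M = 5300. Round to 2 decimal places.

0.19

At M = 5300: Q = 958.550.
dQ/dM = 0.0335.
η = (dQ/dM)·(M/Q) = 0.0335 × (5300/958.550) = 0.19.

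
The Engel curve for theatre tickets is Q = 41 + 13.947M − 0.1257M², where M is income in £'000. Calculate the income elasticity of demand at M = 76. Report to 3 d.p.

-1.046

At M = 76: Q = 374.9288.
dQ/dM = 13.947 − 0.2514M = -5.15940.
η = (dQ/dM)·(M/Q) = -5.15940 × (76/374.9288) = -1.046.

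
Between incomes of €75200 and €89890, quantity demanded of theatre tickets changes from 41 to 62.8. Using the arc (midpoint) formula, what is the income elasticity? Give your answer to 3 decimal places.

ΔQ = 62.8 − 41 = 21.8; midpoint Q̄ = (41 + 62.8)/2 = 51.9.
ΔI = 89890 − 75200 = 14690; midpoint Ī = (75200 + 89890)/2 = 82545.
η = (ΔQ/Q̄) ÷ (ΔI/Ī) = (21.8/51.9) ÷ (14690/82545) = 2.360.

2.360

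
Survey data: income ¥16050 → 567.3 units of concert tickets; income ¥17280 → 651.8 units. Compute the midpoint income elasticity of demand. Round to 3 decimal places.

1.878

ΔQ = 651.8 − 567.3 = 84.5; midpoint Q̄ = (567.3 + 651.8)/2 = 609.55.
ΔI = 17280 − 16050 = 1230; midpoint Ī = (16050 + 17280)/2 = 16665.
η = (ΔQ/Q̄) ÷ (ΔI/Ī) = (84.5/609.55) ÷ (1230/16665) = 1.878.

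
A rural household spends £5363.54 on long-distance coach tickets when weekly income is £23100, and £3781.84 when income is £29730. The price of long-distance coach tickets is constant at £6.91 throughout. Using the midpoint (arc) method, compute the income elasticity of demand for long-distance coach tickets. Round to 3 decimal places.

-1.378

With a constant price, Q₁ = 5363.54/6.91 = 776.200 and Q₂ = 3781.84/6.91 = 547.300 (equivalently, work directly with expenditure since P cancels).
Midpoint %ΔQ = (3781.84 − 5363.54)/4572.69 = -0.34590; midpoint %ΔI = (29730 − 23100)/26415 = 0.25099.
η = -0.34590 / 0.25099 = -1.378.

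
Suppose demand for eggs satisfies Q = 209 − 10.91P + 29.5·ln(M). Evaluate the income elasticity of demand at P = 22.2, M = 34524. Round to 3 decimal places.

At P = 22.2, M = 34524: Q = 275.056.
Holding P constant, ∂Q/∂M = 29.5/M = 0.000854478.
η_M = (∂Q/∂M)·(M/Q) = 0.000854478 × (34524/275.056) = 0.107.

0.107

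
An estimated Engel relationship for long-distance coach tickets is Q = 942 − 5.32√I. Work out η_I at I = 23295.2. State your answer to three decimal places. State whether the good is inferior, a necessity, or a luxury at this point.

At I = 23295.2: Q = 130.021.
dQ/dI = -5.32/(2√I) = -0.017428 at this income.
η = (dQ/dI)·(I/Q) = -0.017428 × (23295.2/130.021) = -3.122.
Since η < 0, the good is an inferior good.

-3.122 (inferior good)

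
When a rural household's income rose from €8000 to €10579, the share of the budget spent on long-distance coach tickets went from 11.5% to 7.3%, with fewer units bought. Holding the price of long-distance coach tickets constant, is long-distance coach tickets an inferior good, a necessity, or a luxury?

inferior good

Quantity demanded falls as income rises, so η < 0.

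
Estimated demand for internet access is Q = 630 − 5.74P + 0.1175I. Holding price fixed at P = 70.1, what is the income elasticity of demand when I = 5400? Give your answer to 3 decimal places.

At P = 70.1, I = 5400: Q = 862.126.
Holding P constant, ∂Q/∂I = 0.1175.
η_I = (∂Q/∂I)·(I/Q) = 0.1175 × (5400/862.126) = 0.736.

0.736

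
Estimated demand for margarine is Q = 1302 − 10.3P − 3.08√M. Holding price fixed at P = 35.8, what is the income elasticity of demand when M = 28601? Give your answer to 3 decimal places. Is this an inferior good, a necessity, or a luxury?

-0.632 (inferior good)

At P = 35.8, M = 28601: Q = 412.376.
Holding P constant, ∂Q/∂M = -3.08/(2√M) = -0.00910605.
η_M = (∂Q/∂M)·(M/Q) = -0.00910605 × (28601/412.376) = -0.632.
Since η < 0, this is an inferior good.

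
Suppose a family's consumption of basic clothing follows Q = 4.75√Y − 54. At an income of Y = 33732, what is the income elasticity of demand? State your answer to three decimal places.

At Y = 33732: Q = 818.398.
dQ/dY = 4.75/(2√Y) = 0.0129313 at this income.
η = (dQ/dY)·(Y/Q) = 0.0129313 × (33732/818.398) = 0.533.

0.533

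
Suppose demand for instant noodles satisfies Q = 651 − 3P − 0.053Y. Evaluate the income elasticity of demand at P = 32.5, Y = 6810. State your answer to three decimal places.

At P = 32.5, Y = 6810: Q = 192.570.
Holding P constant, ∂Q/∂Y = −0.053.
η_Y = (∂Q/∂Y)·(Y/Q) = -0.053 × (6810/192.570) = -1.874.

-1.874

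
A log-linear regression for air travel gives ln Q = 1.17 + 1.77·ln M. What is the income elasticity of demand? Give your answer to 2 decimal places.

1.77

In a log-linear demand, the coefficient on ln M is the income elasticity.
So η = 1.77.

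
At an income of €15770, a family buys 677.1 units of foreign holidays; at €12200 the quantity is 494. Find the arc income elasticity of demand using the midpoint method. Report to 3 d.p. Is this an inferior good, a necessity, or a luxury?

1.225 (luxury)

ΔQ = 494 − 677.1 = -183.1; midpoint Q̄ = (677.1 + 494)/2 = 585.55.
ΔI = 12200 − 15770 = -3570; midpoint Ī = (15770 + 12200)/2 = 13985.
η = (ΔQ/Q̄) ÷ (ΔI/Ī) = (-183.1/585.55) ÷ (-3570/13985) = 1.225.
η > 1 ⇒ luxury.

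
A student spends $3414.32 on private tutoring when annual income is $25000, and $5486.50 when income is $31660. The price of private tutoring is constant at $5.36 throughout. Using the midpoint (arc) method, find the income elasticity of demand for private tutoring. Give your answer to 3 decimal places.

With a constant price, Q₁ = 3414.32/5.36 = 637.000 and Q₂ = 5486.50/5.36 = 1023.601 (equivalently, work directly with expenditure since P cancels).
Midpoint %ΔQ = (5486.50 − 3414.32)/4450.41 = 0.46562; midpoint %ΔI = (31660 − 25000)/28330 = 0.23509.
η = 0.46562 / 0.23509 = 1.981.

1.981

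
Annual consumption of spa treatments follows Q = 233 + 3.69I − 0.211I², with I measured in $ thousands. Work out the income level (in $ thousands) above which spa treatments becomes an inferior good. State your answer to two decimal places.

8.74

dQ/dI = 3.69 − 0.422I.
The good is inferior where dQ/dI < 0. Setting dQ/dI = 0 gives I = 3.69 / 0.422 = 8.74.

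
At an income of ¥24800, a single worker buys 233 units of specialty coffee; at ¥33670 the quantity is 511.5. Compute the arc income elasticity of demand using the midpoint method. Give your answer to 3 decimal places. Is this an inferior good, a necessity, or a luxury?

2.466 (luxury)

ΔQ = 511.5 − 233 = 278.5; midpoint Q̄ = (233 + 511.5)/2 = 372.25.
ΔI = 33670 − 24800 = 8870; midpoint Ī = (24800 + 33670)/2 = 29235.
η = (ΔQ/Q̄) ÷ (ΔI/Ī) = (278.5/372.25) ÷ (8870/29235) = 2.466.
η > 1 ⇒ luxury.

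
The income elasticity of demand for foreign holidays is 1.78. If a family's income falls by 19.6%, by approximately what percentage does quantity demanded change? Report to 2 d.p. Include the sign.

%ΔQ ≈ η × %ΔI = 1.78 × (-19.6%) = -34.89%.

-34.89%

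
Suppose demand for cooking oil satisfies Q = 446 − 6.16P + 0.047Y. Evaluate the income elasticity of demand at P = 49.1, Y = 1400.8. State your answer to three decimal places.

At P = 49.1, Y = 1400.8: Q = 209.382.
Holding P constant, ∂Q/∂Y = 0.047.
η_Y = (∂Q/∂Y)·(Y/Q) = 0.047 × (1400.8/209.382) = 0.314.

0.314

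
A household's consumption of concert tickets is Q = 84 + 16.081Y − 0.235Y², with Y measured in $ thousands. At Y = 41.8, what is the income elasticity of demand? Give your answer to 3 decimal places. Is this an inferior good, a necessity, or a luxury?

-0.431 (inferior good)

At Y = 41.8: Q = 345.5844.
dQ/dY = 16.081 − 0.47Y = -3.56500.
η = (dQ/dY)·(Y/Q) = -3.56500 × (41.8/345.5844) = -0.431.
η < 0 ⇒ inferior good.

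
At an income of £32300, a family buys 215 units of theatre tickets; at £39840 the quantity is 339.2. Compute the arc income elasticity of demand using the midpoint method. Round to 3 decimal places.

2.144

ΔQ = 339.2 − 215 = 124.2; midpoint Q̄ = (215 + 339.2)/2 = 277.1.
ΔI = 39840 − 32300 = 7540; midpoint Ī = (32300 + 39840)/2 = 36070.
η = (ΔQ/Q̄) ÷ (ΔI/Ī) = (124.2/277.1) ÷ (7540/36070) = 2.144.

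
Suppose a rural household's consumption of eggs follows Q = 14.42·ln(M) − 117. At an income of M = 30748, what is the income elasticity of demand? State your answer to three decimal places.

At M = 30748: Q = 32.010.
dQ/dM = 14.42/M = 0.000468974 at this income.
η = (dQ/dM)·(M/Q) = 0.000468974 × (30748/32.010) = 0.450.

0.450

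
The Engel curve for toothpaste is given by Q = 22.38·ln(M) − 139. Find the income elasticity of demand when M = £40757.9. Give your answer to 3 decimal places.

At M = 40757.9: Q = 98.573.
dQ/dM = 22.38/M = 0.000549096 at this income.
η = (dQ/dM)·(M/Q) = 0.000549096 × (40757.9/98.573) = 0.227.

0.227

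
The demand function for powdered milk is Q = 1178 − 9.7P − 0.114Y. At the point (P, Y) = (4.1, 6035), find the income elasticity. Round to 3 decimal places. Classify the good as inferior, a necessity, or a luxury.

At P = 4.1, Y = 6035: Q = 450.240.
Holding P constant, ∂Q/∂Y = −0.114.
η_Y = (∂Q/∂Y)·(Y/Q) = -0.114 × (6035/450.240) = -1.528.
Since η < 0, this is an inferior good.

-1.528 (inferior good)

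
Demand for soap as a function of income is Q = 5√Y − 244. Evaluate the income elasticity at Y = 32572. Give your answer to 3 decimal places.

0.685

At Y = 32572: Q = 658.386.
dQ/dY = 5/(2√Y) = 0.0138522 at this income.
η = (dQ/dY)·(Y/Q) = 0.0138522 × (32572/658.386) = 0.685.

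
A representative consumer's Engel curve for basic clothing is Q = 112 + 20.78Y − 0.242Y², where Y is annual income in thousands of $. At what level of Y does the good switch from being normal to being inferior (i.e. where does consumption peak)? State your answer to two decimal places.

42.93

dQ/dY = 20.78 − 0.484Y.
The good is inferior where dQ/dY < 0. Setting dQ/dY = 0 gives Y = 20.78 / 0.484 = 42.93.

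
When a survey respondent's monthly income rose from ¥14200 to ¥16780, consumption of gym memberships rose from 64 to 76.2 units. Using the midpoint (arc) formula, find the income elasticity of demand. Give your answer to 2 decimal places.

1.04

ΔQ = 76.2 − 64 = 12.2; midpoint Q̄ = (64 + 76.2)/2 = 70.1.
ΔI = 16780 − 14200 = 2580; midpoint Ī = (14200 + 16780)/2 = 15490.
η = (ΔQ/Q̄) ÷ (ΔI/Ī) = (12.2/70.1) ÷ (2580/15490) = 1.04.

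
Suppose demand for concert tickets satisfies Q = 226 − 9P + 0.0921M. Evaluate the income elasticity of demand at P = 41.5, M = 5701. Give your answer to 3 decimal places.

At P = 41.5, M = 5701: Q = 377.562.
Holding P constant, ∂Q/∂M = 0.0921.
η_M = (∂Q/∂M)·(M/Q) = 0.0921 × (5701/377.562) = 1.391.

1.391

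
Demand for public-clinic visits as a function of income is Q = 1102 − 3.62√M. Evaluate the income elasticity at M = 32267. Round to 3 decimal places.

At M = 32267: Q = 451.739.
dQ/dM = -3.62/(2√M) = -0.0100763 at this income.
η = (dQ/dM)·(M/Q) = -0.0100763 × (32267/451.739) = -0.720.

-0.720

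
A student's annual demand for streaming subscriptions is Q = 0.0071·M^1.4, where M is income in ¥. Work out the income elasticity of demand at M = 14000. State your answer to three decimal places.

For Q = A·M^β the income elasticity is constant and equal to β.
Here β = 1.4, so η = 1.400.

1.400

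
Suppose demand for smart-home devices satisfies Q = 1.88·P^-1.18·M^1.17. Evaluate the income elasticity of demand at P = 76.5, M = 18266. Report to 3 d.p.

1.170

For a multiplicative demand Q = A·P^α·M^β, the income elasticity is β everywhere.
Here β = 1.17, so η = 1.170.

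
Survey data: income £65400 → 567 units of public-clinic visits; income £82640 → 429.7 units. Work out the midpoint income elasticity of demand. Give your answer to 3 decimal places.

ΔQ = 429.7 − 567 = -137.3; midpoint Q̄ = (567 + 429.7)/2 = 498.35.
ΔI = 82640 − 65400 = 17240; midpoint Ī = (65400 + 82640)/2 = 74020.
η = (ΔQ/Q̄) ÷ (ΔI/Ī) = (-137.3/498.35) ÷ (17240/74020) = -1.183.

-1.183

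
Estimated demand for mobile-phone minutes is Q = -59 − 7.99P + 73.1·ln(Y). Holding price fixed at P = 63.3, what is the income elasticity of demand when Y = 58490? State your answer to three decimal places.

At P = 63.3, Y = 58490: Q = 237.623.
Holding P constant, ∂Q/∂Y = 73.1/Y = 0.00124979.
η_Y = (∂Q/∂Y)·(Y/Q) = 0.00124979 × (58490/237.623) = 0.308.

0.308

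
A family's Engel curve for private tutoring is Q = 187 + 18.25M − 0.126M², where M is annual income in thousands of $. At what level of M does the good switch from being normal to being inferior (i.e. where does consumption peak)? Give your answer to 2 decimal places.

72.42

dQ/dM = 18.25 − 0.252M.
The good is inferior where dQ/dM < 0. Setting dQ/dM = 0 gives M = 18.25 / 0.252 = 72.42.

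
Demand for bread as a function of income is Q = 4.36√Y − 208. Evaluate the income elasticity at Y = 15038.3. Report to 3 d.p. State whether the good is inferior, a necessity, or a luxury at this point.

At Y = 15038.3: Q = 326.670.
dQ/dY = 4.36/(2√Y) = 0.0177769 at this income.
η = (dQ/dY)·(Y/Q) = 0.0177769 × (15038.3/326.670) = 0.818.
Since 0 < η < 1, the good is a necessity.

0.818 (necessity)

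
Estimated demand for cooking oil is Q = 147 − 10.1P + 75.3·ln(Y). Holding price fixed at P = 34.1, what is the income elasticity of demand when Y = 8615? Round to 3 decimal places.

At P = 34.1, Y = 8615: Q = 484.903.
Holding P constant, ∂Q/∂Y = 75.3/Y = 0.00874057.
η_Y = (∂Q/∂Y)·(Y/Q) = 0.00874057 × (8615/484.903) = 0.155.

0.155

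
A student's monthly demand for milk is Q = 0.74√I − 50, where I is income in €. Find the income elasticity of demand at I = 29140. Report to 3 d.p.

At I = 29140: Q = 76.321.
dQ/dI = 0.74/(2√I) = 0.00216749 at this income.
η = (dQ/dI)·(I/Q) = 0.00216749 × (29140/76.321) = 0.828.

0.828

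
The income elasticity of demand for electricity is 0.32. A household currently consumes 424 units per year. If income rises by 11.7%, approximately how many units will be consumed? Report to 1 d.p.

%ΔQ ≈ η × %ΔI = 0.32 × 11.7% = 3.744%.
New Q ≈ 424 × (1 + 0.03744) = 439.9.

439.9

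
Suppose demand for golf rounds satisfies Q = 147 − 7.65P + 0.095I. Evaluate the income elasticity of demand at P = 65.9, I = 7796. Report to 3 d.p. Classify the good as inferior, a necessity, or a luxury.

1.931 (luxury)

At P = 65.9, I = 7796: Q = 383.485.
Holding P constant, ∂Q/∂I = 0.095.
η_I = (∂Q/∂I)·(I/Q) = 0.095 × (7796/383.485) = 1.931.
Since η > 1, this is a luxury.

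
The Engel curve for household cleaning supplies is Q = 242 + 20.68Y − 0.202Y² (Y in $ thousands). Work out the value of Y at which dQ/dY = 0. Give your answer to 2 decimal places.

dQ/dY = 20.68 − 0.404Y.
The good is inferior where dQ/dY < 0. Setting dQ/dY = 0 gives Y = 20.68 / 0.404 = 51.19.

51.19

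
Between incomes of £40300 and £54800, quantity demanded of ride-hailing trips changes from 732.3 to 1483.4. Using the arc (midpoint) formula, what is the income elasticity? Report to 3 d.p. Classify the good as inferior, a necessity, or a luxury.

ΔQ = 1483.4 − 732.3 = 751.1; midpoint Q̄ = (732.3 + 1483.4)/2 = 1107.85.
ΔI = 54800 − 40300 = 14500; midpoint Ī = (40300 + 54800)/2 = 47550.
η = (ΔQ/Q̄) ÷ (ΔI/Ī) = (751.1/1107.85) ÷ (14500/47550) = 2.223.
η > 1 ⇒ luxury.

2.223 (luxury)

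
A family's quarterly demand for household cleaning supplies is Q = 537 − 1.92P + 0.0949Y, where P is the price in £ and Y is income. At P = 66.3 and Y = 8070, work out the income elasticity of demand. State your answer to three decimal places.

At P = 66.3, Y = 8070: Q = 1175.547.
Holding P constant, ∂Q/∂Y = 0.0949.
η_Y = (∂Q/∂Y)·(Y/Q) = 0.0949 × (8070/1175.547) = 0.651.

0.651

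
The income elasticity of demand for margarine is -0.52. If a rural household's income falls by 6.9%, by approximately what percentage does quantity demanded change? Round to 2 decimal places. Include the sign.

%ΔQ ≈ η × %ΔI = -0.52 × (-6.9%) = 3.59%.

3.59%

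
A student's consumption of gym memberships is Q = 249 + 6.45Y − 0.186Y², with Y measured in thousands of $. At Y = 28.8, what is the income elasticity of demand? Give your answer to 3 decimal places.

At Y = 28.8: Q = 280.4842.
dQ/dY = 6.45 − 0.372Y = -4.26360.
η = (dQ/dY)·(Y/Q) = -4.26360 × (28.8/280.4842) = -0.438.

-0.438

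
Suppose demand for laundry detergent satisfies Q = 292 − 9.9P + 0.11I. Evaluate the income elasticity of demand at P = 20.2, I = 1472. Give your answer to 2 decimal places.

0.64

At P = 20.2, I = 1472: Q = 253.940.
Holding P constant, ∂Q/∂I = 0.11.
η_I = (∂Q/∂I)·(I/Q) = 0.11 × (1472/253.940) = 0.64.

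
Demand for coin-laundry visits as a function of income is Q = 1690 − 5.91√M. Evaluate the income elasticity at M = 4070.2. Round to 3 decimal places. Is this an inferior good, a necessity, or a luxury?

At M = 4070.2: Q = 1312.953.
dQ/dM = -5.91/(2√M) = -0.046318 at this income.
η = (dQ/dM)·(M/Q) = -0.046318 × (4070.2/1312.953) = -0.144.
Since η < 0, the good is an inferior good.

-0.144 (inferior good)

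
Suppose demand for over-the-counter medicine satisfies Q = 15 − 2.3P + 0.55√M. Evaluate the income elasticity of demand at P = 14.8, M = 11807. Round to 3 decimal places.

At P = 14.8, M = 11807: Q = 40.723.
Holding P constant, ∂Q/∂M = 0.55/(2√M) = 0.00253083.
η_M = (∂Q/∂M)·(M/Q) = 0.00253083 × (11807/40.723) = 0.734.

0.734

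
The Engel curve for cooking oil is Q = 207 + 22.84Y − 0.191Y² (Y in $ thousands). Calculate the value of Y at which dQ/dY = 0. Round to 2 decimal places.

59.79

dQ/dY = 22.84 − 0.382Y.
The good is inferior where dQ/dY < 0. Setting dQ/dY = 0 gives Y = 22.84 / 0.382 = 59.79.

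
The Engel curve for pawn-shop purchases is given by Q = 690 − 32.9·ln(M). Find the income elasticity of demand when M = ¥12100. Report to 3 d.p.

-0.086

At M = 12100: Q = 380.708.
dQ/dM = -32.9/M = -0.00271901 at this income.
η = (dQ/dM)·(M/Q) = -0.00271901 × (12100/380.708) = -0.086.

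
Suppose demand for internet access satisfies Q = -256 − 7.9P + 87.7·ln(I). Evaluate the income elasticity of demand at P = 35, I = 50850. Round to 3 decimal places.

0.210

At P = 35, I = 50850: Q = 417.873.
Holding P constant, ∂Q/∂I = 87.7/I = 0.00172468.
η_I = (∂Q/∂I)·(I/Q) = 0.00172468 × (50850/417.873) = 0.210.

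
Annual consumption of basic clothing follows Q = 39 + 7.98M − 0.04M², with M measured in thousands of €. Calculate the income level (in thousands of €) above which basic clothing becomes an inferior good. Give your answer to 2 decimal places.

99.75

dQ/dM = 7.98 − 0.08M.
The good is inferior where dQ/dM < 0. Setting dQ/dM = 0 gives M = 7.98 / 0.08 = 99.75.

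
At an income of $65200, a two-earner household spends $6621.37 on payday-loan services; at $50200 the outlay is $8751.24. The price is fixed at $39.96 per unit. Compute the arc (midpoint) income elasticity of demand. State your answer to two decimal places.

With a constant price, Q₁ = 6621.37/39.96 = 165.700 and Q₂ = 8751.24/39.96 = 219.000 (equivalently, work directly with expenditure since P cancels).
Midpoint %ΔQ = (8751.24 − 6621.37)/7686.31 = 0.27710; midpoint %ΔI = (50200 − 65200)/57700 = -0.25997.
η = 0.27710 / -0.25997 = -1.07.

-1.07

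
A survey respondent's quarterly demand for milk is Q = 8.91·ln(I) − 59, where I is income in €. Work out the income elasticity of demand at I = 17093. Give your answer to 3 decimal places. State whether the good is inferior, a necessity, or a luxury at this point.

At I = 17093: Q = 27.841.
dQ/dI = 8.91/I = 0.000521266 at this income.
η = (dQ/dI)·(I/Q) = 0.000521266 × (17093/27.841) = 0.320.
Since 0 < η < 1, the good is a necessity.

0.320 (necessity)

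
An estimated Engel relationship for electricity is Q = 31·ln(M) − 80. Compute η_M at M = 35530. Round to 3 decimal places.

0.127

At M = 35530: Q = 244.822.
dQ/dM = 31/M = 0.000872502 at this income.
η = (dQ/dM)·(M/Q) = 0.000872502 × (35530/244.822) = 0.127.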